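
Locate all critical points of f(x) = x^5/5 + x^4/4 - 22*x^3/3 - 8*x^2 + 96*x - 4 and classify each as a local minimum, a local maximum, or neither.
f'(x) = x^4 + x^3 - 22*x^2 - 16*x + 96

Solve f'(x) = 0:
  Factor: x^4 + x^3 - 22*x^2 - 16*x + 96 = (x - 4)*(x - 2)*(x + 3)*(x + 4) = 0.
  ⇒ x = -4, -3, 2, 4

f''(x) = 4*x^3 + 3*x^2 - 44*x - 16
Second-derivative test at each critical point:
  f''(-4) = -48 < 0 → local maximum
  f''(-3) = 35 > 0 → local minimum
  f''(2) = -60 < 0 → local maximum
  f''(4) = 112 > 0 → local minimum

Critical points: x = -4 (local maximum); x = -3 (local minimum); x = 2 (local maximum); x = 4 (local minimum)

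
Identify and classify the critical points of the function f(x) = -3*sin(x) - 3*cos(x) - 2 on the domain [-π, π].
f'(x) = -3*sqrt(2)*cos(x + pi/4)

Solve f'(x) = 0 on [-π, π]:
  f'(x) = 0 ⇔ -3*cos(x) = -3*sin(x) ⇔ tan(x) = 1, i.e. x = arctan(1) + nπ; keep the solutions lying in [-π, π].
  ⇒ x = -3*pi/4 ≈ -2.3562, pi/4 ≈ 0.7854

f''(x) = 3*sqrt(2)*sin(x + pi/4)
Second-derivative test at each critical point:
  f''(-2.3562) = -4.2426 < 0 → local maximum
  f''(0.7854) = 4.2426 > 0 → local minimum

Critical points: x = -3*pi/4 ≈ -2.3562 (local maximum); x = pi/4 ≈ 0.7854 (local minimum)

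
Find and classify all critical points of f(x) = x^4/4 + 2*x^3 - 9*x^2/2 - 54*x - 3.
f'(x) = x^3 + 6*x^2 - 9*x - 54

Solve f'(x) = 0:
  Factor: x^3 + 6*x^2 - 9*x - 54 = (x - 3)*(x + 3)*(x + 6) = 0.
  ⇒ x = -6, -3, 3

f''(x) = 3*x^2 + 12*x - 9
Second-derivative test at each critical point:
  f''(-6) = 27 > 0 → local minimum
  f''(-3) = -18 < 0 → local maximum
  f''(3) = 54 > 0 → local minimum

Critical points: x = -6 (local minimum); x = -3 (local maximum); x = 3 (local minimum)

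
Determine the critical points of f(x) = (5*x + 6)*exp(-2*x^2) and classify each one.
f'(x) = (-4*x*(5*x + 6) + 5)*exp(-2*x^2)

Solve f'(x) = 0:
  f'(x) = (-20*x^2 - 24*x + 5)·exp(-2*x^2) and exp(-2*x^2) > 0 for every x, so f'(x) = 0 ⇔ -20*x^2 - 24*x + 5 = 0.
  20*x^2 + 24*x - 5 = 0 has no rational roots; quadratic formula: x = (-24 ± √976)/40.
  ⇒ x = -sqrt(61)/10 - 3/5 ≈ -1.3810, -3/5 + sqrt(61)/10 ≈ 0.1810

f''(x) = 4*(4*x^2*(5*x + 6) - 15*x - 6)*exp(-2*x^2)
Second-derivative test at each critical point:
  f''(-1.3810) = 0.6889 > 0 → local minimum
  f''(0.1810) = -29.2591 < 0 → local maximum

Critical points: x = -sqrt(61)/10 - 3/5 ≈ -1.3810 (local minimum); x = -3/5 + sqrt(61)/10 ≈ 0.1810 (local maximum)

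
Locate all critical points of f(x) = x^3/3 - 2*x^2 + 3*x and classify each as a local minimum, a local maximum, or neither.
f'(x) = x^2 - 4*x + 3

Solve f'(x) = 0:
  Factor: x^2 - 4*x + 3 = (x - 3)*(x - 1) = 0.
  ⇒ x = 1, 3

f''(x) = 2*x - 4
Second-derivative test at each critical point:
  f''(1) = -2 < 0 → local maximum
  f''(3) = 2 > 0 → local minimum

Critical points: x = 1 (local maximum); x = 3 (local minimum)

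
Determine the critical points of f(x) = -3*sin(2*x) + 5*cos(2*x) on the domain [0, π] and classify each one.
f'(x) = -10*sin(2*x) - 6*cos(2*x)

Solve f'(x) = 0 on [0, π]:
  f'(x) = 0 ⇔ -3*cos(2*x) = 5*sin(2*x) ⇔ tan(2*x) = -3/5, i.e. 2*x = arctan(-3/5) + nπ; keep the solutions lying in [0, π].
  ⇒ x = -atan(3/5)/2 + pi/2 ≈ 1.3006, pi - atan(3/5)/2 ≈ 2.8714

f''(x) = 12*sin(2*x) - 20*cos(2*x)
Second-derivative test at each critical point:
  f''(1.3006) = 23.3238 > 0 → local minimum
  f''(2.8714) = -23.3238 < 0 → local maximum

Critical points: x = -atan(3/5)/2 + pi/2 ≈ 1.3006 (local minimum); x = pi - atan(3/5)/2 ≈ 2.8714 (local maximum)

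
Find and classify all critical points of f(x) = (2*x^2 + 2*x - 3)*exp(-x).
f'(x) = (-2*x^2 + 2*x + 5)*exp(-x)

Solve f'(x) = 0:
  f'(x) = (-2*x^2 + 2*x + 5)·exp(-x) and exp(-x) > 0 for every x, so f'(x) = 0 ⇔ -2*x^2 + 2*x + 5 = 0.
  2*x^2 - 2*x - 5 = 0 has no rational roots; quadratic formula: x = (2 ± √44)/4.
  ⇒ x = 1/2 - sqrt(11)/2 ≈ -1.1583, 1/2 + sqrt(11)/2 ≈ 2.1583

f''(x) = (2*x^2 - 6*x - 3)*exp(-x)
Second-derivative test at each critical point:
  f''(-1.1583) = 21.1239 > 0 → local minimum
  f''(2.1583) = -0.7663 < 0 → local maximum

Critical points: x = 1/2 - sqrt(11)/2 ≈ -1.1583 (local minimum); x = 1/2 + sqrt(11)/2 ≈ 2.1583 (local maximum)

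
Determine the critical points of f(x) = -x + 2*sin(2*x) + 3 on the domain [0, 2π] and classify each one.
f'(x) = 4*cos(2*x) - 1

Solve f'(x) = 0 on [0, 2π]:
  f'(x) = 0 ⇔ cos(2*x) = 1/4, i.e. 2*x = ±arccos(1/4) + 2nπ; keep the solutions lying in [0, 2π].
  ⇒ x = acos(1/4)/2 ≈ 0.6591, pi - acos(1/4)/2 ≈ 2.4825, acos(1/4)/2 + pi ≈ 3.8007, -acos(1/4)/2 + 2*pi ≈ 5.6241

f''(x) = -8*sin(2*x)
Second-derivative test at each critical point:
  f''(0.6591) = -7.7460 < 0 → local maximum
  f''(2.4825) = 7.7460 > 0 → local minimum
  f''(3.8007) = -7.7460 < 0 → local maximum
  f''(5.6241) = 7.7460 > 0 → local minimum

Critical points: x = acos(1/4)/2 ≈ 0.6591 (local maximum); x = pi - acos(1/4)/2 ≈ 2.4825 (local minimum); x = acos(1/4)/2 + pi ≈ 3.8007 (local maximum); x = -acos(1/4)/2 + 2*pi ≈ 5.6241 (local minimum)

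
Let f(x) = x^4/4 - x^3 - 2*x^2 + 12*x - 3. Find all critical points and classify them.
f'(x) = x^3 - 3*x^2 - 4*x + 12

Solve f'(x) = 0:
  Factor: x^3 - 3*x^2 - 4*x + 12 = (x - 3)*(x - 2)*(x + 2) = 0.
  ⇒ x = -2, 2, 3

f''(x) = 3*x^2 - 6*x - 4
Second-derivative test at each critical point:
  f''(-2) = 20 > 0 → local minimum
  f''(2) = -4 < 0 → local maximum
  f''(3) = 5 > 0 → local minimum

Critical points: x = -2 (local minimum); x = 2 (local maximum); x = 3 (local minimum)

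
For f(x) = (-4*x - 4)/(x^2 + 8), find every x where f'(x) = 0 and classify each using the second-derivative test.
f'(x) = 4*(-x^2 + 2*x*(x + 1) - 8)/(x^2 + 8)^2

Solve f'(x) = 0:
  f'(x) = 4*(x - 2)*(x + 4)/(x^2 + 8)^2; the denominator is positive wherever f is defined, so f'(x) = 0 ⇔ 4*x^2 + 8*x - 32 = 0.
  Factor: 4*x^2 + 8*x - 32 = 4*(x - 2)*(x + 4) = 0.
  ⇒ x = -4, 2

f''(x) = 8*(-4*x^2*(x + 1) + (3*x + 1)*(x^2 + 8))/(x^2 + 8)^3
Second-derivative test at each critical point:
  f''(-4) = -1/24 < 0 → local maximum
  f''(2) = 1/6 > 0 → local minimum

Critical points: x = -4 (local maximum); x = 2 (local minimum)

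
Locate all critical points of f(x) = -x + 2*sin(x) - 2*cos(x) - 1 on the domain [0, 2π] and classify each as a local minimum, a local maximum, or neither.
f'(x) = 2*sqrt(2)*sin(x + pi/4) - 1

Solve f'(x) = 0 on [0, 2π]:
  f'(x) = 0 ⇔ 2*sin(x) + 2*cos(x) = 1. Write the left side as R·cos(x + φ) with R = √(2² + (-2)²) = 2*sqrt(2), cos φ = sqrt(2)/2, sin φ = -sqrt(2)/2; then cos(x + φ) = sqrt(2)/4. Solve for x and keep the solutions lying in [0, 2π].
  ⇒ x = atan((1 + sqrt(7))/(1 - sqrt(7))) + pi ≈ 1.9948, atan((1 - sqrt(7))/(1 + sqrt(7))) + 2*pi ≈ 5.8592

f''(x) = 2*sqrt(2)*cos(x + pi/4)
Second-derivative test at each critical point:
  f''(1.9948) = -2.6458 < 0 → local maximum
  f''(5.8592) = 2.6458 > 0 → local minimum

Critical points: x = atan((1 + sqrt(7))/(1 - sqrt(7))) + pi ≈ 1.9948 (local maximum); x = atan((1 - sqrt(7))/(1 + sqrt(7))) + 2*pi ≈ 5.8592 (local minimum)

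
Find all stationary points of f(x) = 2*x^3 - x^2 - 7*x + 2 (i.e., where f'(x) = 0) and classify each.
f'(x) = 6*x^2 - 2*x - 7

Solve f'(x) = 0:
  6*x^2 - 2*x - 7 = 0 has no rational roots; quadratic formula: x = (2 ± √172)/12.
  ⇒ x = 1/6 - sqrt(43)/6 ≈ -0.9262, 1/6 + sqrt(43)/6 ≈ 1.2596

f''(x) = 12*x - 2
Second-derivative test at each critical point:
  f''(-0.9262) = -13.1149 < 0 → local maximum
  f''(1.2596) = 13.1149 > 0 → local minimum

Critical points: x = 1/6 - sqrt(43)/6 ≈ -0.9262 (local maximum); x = 1/6 + sqrt(43)/6 ≈ 1.2596 (local minimum)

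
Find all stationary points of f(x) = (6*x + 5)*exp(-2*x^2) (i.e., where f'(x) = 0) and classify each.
f'(x) = 2*(-2*x*(6*x + 5) + 3)*exp(-2*x^2)

Solve f'(x) = 0:
  f'(x) = (-24*x^2 - 20*x + 6)·exp(-2*x^2) and exp(-2*x^2) > 0 for every x, so f'(x) = 0 ⇔ -24*x^2 - 20*x + 6 = 0.
  Factor: -24*x^2 - 20*x + 6 = -2*(12*x^2 + 10*x - 3); 12*x^2 + 10*x - 3 = 0 has no rational roots; quadratic formula: x = (-10 ± √244)/24.
  ⇒ x = -sqrt(61)/12 - 5/12 ≈ -1.0675, -5/12 + sqrt(61)/12 ≈ 0.2342

f''(x) = 4*(4*x^2*(6*x + 5) - 18*x - 5)*exp(-2*x^2)
Second-derivative test at each critical point:
  f''(-1.0675) = 3.1980 > 0 → local minimum
  f''(0.2342) = -27.9955 < 0 → local maximum

Critical points: x = -sqrt(61)/12 - 5/12 ≈ -1.0675 (local minimum); x = -5/12 + sqrt(61)/12 ≈ 0.2342 (local maximum)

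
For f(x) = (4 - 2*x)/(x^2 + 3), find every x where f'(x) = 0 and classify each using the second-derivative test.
f'(x) = 2*(-x^2 + 2*x*(x - 2) - 3)/(x^2 + 3)^2

Solve f'(x) = 0:
  f'(x) = 2*(x^2 - 4*x - 3)/(x^2 + 3)^2; the denominator is positive wherever f is defined, so f'(x) = 0 ⇔ 2*x^2 - 8*x - 6 = 0.
  Factor: 2*x^2 - 8*x - 6 = 2*(x^2 - 4*x - 3); x^2 - 4*x - 3 = 0 has no rational roots; quadratic formula: x = (4 ± √28)/2.
  ⇒ x = 2 - sqrt(7) ≈ -0.6458, 2 + sqrt(7) ≈ 4.6458

f''(x) = 4*(4*x^2*(2 - x) + (3*x - 2)*(x^2 + 3))/(x^2 + 3)^3
Second-derivative test at each critical point:
  f''(-0.6458) = -0.9064 < 0 → local maximum
  f''(4.6458) = 0.0175 > 0 → local minimum

Critical points: x = 2 - sqrt(7) ≈ -0.6458 (local maximum); x = 2 + sqrt(7) ≈ 4.6458 (local minimum)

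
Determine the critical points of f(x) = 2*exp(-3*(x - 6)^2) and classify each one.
f'(x) = 12*(6 - x)*exp(-3*(x - 6)^2)

Solve f'(x) = 0:
  f'(x) = (72 - 12*x)·exp(-3*(x - 6)^2) and exp(-3*(x - 6)^2) > 0 for every x, so f'(x) = 0 ⇔ 72 - 12*x = 0.
  Factor: 72 - 12*x = -12*(x - 6) = 0.
  ⇒ x = 6

f''(x) = 12*(6*(x - 6)^2 - 1)*exp(-3*(x - 6)^2)
Second-derivative test at each critical point:
  f''(6) = -12 < 0 → local maximum

Critical points: x = 6 (local maximum)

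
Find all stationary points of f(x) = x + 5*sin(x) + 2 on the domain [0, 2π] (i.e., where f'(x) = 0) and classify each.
f'(x) = 5*cos(x) + 1

Solve f'(x) = 0 on [0, 2π]:
  f'(x) = 0 ⇔ cos(x) = -1/5, i.e. x = ±arccos(-1/5) + 2nπ; keep the solutions lying in [0, 2π].
  ⇒ x = acos(-1/5) ≈ 1.7722, -acos(-1/5) + 2*pi ≈ 4.5110

f''(x) = -5*sin(x)
Second-derivative test at each critical point:
  f''(1.7722) = -4.8990 < 0 → local maximum
  f''(4.5110) = 4.8990 > 0 → local minimum

Critical points: x = acos(-1/5) ≈ 1.7722 (local maximum); x = -acos(-1/5) + 2*pi ≈ 4.5110 (local minimum)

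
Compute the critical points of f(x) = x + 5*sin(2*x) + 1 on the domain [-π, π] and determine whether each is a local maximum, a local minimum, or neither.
f'(x) = 10*cos(2*x) + 1

Solve f'(x) = 0 on [-π, π]:
  f'(x) = 0 ⇔ cos(2*x) = -1/10, i.e. 2*x = ±arccos(-1/10) + 2nπ; keep the solutions lying in [-π, π].
  ⇒ x = -pi + acos(-1/10)/2 ≈ -2.3061, -acos(-1/10)/2 ≈ -0.8355, acos(-1/10)/2 ≈ 0.8355, pi - acos(-1/10)/2 ≈ 2.3061

f''(x) = -20*sin(2*x)
Second-derivative test at each critical point:
  f''(-2.3061) = -19.8997 < 0 → local maximum
  f''(-0.8355) = 19.8997 > 0 → local minimum
  f''(0.8355) = -19.8997 < 0 → local maximum
  f''(2.3061) = 19.8997 > 0 → local minimum

Critical points: x = -pi + acos(-1/10)/2 ≈ -2.3061 (local maximum); x = -acos(-1/10)/2 ≈ -0.8355 (local minimum); x = acos(-1/10)/2 ≈ 0.8355 (local maximum); x = pi - acos(-1/10)/2 ≈ 2.3061 (local minimum)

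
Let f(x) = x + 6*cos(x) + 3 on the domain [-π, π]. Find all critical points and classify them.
f'(x) = 1 - 6*sin(x)

Solve f'(x) = 0 on [-π, π]:
  f'(x) = 0 ⇔ sin(x) = 1/6, i.e. x = arcsin(1/6) + 2nπ or x = π − arcsin(1/6) + 2nπ; keep the solutions lying in [-π, π].
  ⇒ x = asin(1/6) ≈ 0.1674, pi - asin(1/6) ≈ 2.9741

f''(x) = -6*cos(x)
Second-derivative test at each critical point:
  f''(0.1674) = -5.9161 < 0 → local maximum
  f''(2.9741) = 5.9161 > 0 → local minimum

Critical points: x = asin(1/6) ≈ 0.1674 (local maximum); x = pi - asin(1/6) ≈ 2.9741 (local minimum)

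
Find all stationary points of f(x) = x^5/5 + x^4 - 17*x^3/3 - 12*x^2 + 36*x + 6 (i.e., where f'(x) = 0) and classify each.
f'(x) = x^4 + 4*x^3 - 17*x^2 - 24*x + 36

Solve f'(x) = 0:
  Factor: x^4 + 4*x^3 - 17*x^2 - 24*x + 36 = (x - 3)*(x - 1)*(x + 2)*(x + 6) = 0.
  ⇒ x = -6, -2, 1, 3

f''(x) = 4*x^3 + 12*x^2 - 34*x - 24
Second-derivative test at each critical point:
  f''(-6) = -252 < 0 → local maximum
  f''(-2) = 60 > 0 → local minimum
  f''(1) = -42 < 0 → local maximum
  f''(3) = 90 > 0 → local minimum

Critical points: x = -6 (local maximum); x = -2 (local minimum); x = 1 (local maximum); x = 3 (local minimum)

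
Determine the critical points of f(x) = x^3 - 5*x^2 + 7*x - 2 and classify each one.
f'(x) = 3*x^2 - 10*x + 7

Solve f'(x) = 0:
  Factor: 3*x^2 - 10*x + 7 = (x - 1)*(3*x - 7) = 0.
  ⇒ x = 1, 7/3

f''(x) = 6*x - 10
Second-derivative test at each critical point:
  f''(1) = -4 < 0 → local maximum
  f''(7/3) = 4 > 0 → local minimum

Critical points: x = 1 (local maximum); x = 7/3 (local minimum)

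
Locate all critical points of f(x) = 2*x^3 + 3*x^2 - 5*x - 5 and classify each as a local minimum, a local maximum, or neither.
f'(x) = 6*x^2 + 6*x - 5

Solve f'(x) = 0:
  6*x^2 + 6*x - 5 = 0 has no rational roots; quadratic formula: x = (-6 ± √156)/12.
  ⇒ x = -sqrt(39)/6 - 1/2 ≈ -1.5408, -1/2 + sqrt(39)/6 ≈ 0.5408

f''(x) = 12*x + 6
Second-derivative test at each critical point:
  f''(-1.5408) = -12.4900 < 0 → local maximum
  f''(0.5408) = 12.4900 > 0 → local minimum

Critical points: x = -sqrt(39)/6 - 1/2 ≈ -1.5408 (local maximum); x = -1/2 + sqrt(39)/6 ≈ 0.5408 (local minimum)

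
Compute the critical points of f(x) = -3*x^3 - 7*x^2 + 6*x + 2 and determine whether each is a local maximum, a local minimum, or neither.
f'(x) = -9*x^2 - 14*x + 6

Solve f'(x) = 0:
  9*x^2 + 14*x - 6 = 0 has no rational roots; quadratic formula: x = (-14 ± √412)/18.
  ⇒ x = -sqrt(103)/9 - 7/9 ≈ -1.9054, -7/9 + sqrt(103)/9 ≈ 0.3499

f''(x) = -18*x - 14
Second-derivative test at each critical point:
  f''(-1.9054) = 20.2978 > 0 → local minimum
  f''(0.3499) = -20.2978 < 0 → local maximum

Critical points: x = -sqrt(103)/9 - 7/9 ≈ -1.9054 (local minimum); x = -7/9 + sqrt(103)/9 ≈ 0.3499 (local maximum)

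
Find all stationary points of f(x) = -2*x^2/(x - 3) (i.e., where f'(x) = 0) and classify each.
f'(x) = 2*x*(6 - x)/(x - 3)^2

Solve f'(x) = 0:
  f'(x) = -2*x*(x - 6)/(x - 3)^2; the denominator is positive wherever f is defined, so f'(x) = 0 ⇔ -2*x^2 + 12*x = 0.
  Factor: -2*x^2 + 12*x = -2*x*(x - 6) = 0.
  ⇒ x = 0, 6

f''(x) = -36/(x^3 - 9*x^2 + 27*x - 27)
Second-derivative test at each critical point:
  f''(0) = 4/3 > 0 → local minimum
  f''(6) = -4/3 < 0 → local maximum

Critical points: x = 0 (local minimum); x = 6 (local maximum)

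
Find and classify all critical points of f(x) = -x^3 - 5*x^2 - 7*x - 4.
f'(x) = -3*x^2 - 10*x - 7

Solve f'(x) = 0:
  Factor: -3*x^2 - 10*x - 7 = -(x + 1)*(3*x + 7) = 0.
  ⇒ x = -7/3, -1

f''(x) = -6*x - 10
Second-derivative test at each critical point:
  f''(-7/3) = 4 > 0 → local minimum
  f''(-1) = -4 < 0 → local maximum

Critical points: x = -7/3 (local minimum); x = -1 (local maximum)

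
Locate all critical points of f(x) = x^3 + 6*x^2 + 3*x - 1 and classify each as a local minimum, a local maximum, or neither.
f'(x) = 3*x^2 + 12*x + 3

Solve f'(x) = 0:
  Factor: 3*x^2 + 12*x + 3 = 3*(x^2 + 4*x + 1); x^2 + 4*x + 1 = 0 has no rational roots; quadratic formula: x = (-4 ± √12)/2.
  ⇒ x = -2 - sqrt(3) ≈ -3.7321, -2 + sqrt(3) ≈ -0.2679

f''(x) = 6*x + 12
Second-derivative test at each critical point:
  f''(-3.7321) = -10.3923 < 0 → local maximum
  f''(-0.2679) = 10.3923 > 0 → local minimum

Critical points: x = -2 - sqrt(3) ≈ -3.7321 (local maximum); x = -2 + sqrt(3) ≈ -0.2679 (local minimum)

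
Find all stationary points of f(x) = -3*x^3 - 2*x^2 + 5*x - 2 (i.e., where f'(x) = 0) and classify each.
f'(x) = -9*x^2 - 4*x + 5

Solve f'(x) = 0:
  Factor: -9*x^2 - 4*x + 5 = -(x + 1)*(9*x - 5) = 0.
  ⇒ x = -1, 5/9

f''(x) = -18*x - 4
Second-derivative test at each critical point:
  f''(-1) = 14 > 0 → local minimum
  f''(5/9) = -14 < 0 → local maximum

Critical points: x = -1 (local minimum); x = 5/9 (local maximum)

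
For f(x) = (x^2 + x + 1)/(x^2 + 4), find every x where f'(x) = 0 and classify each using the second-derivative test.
f'(x) = (-x^2 + 6*x + 4)/(x^4 + 8*x^2 + 16)

Solve f'(x) = 0:
  f'(x) = -(x^2 - 6*x - 4)/(x^2 + 4)^2; the denominator is positive wherever f is defined, so f'(x) = 0 ⇔ -x^2 + 6*x + 4 = 0.
  x^2 - 6*x - 4 = 0 has no rational roots; quadratic formula: x = (6 ± √52)/2.
  ⇒ x = 3 - sqrt(13) ≈ -0.6056, 3 + sqrt(13) ≈ 6.6056

f''(x) = 2*(x^3 - 9*x^2 - 12*x + 12)/(x^6 + 12*x^4 + 48*x^2 + 64)
Second-derivative test at each critical point:
  f''(-0.6056) = 0.3782 > 0 → local minimum
  f''(6.6056) = -0.0032 < 0 → local maximum

Critical points: x = 3 - sqrt(13) ≈ -0.6056 (local minimum); x = 3 + sqrt(13) ≈ 6.6056 (local maximum)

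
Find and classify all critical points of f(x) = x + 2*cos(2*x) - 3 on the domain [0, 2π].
f'(x) = 1 - 4*sin(2*x)

Solve f'(x) = 0 on [0, 2π]:
  f'(x) = 0 ⇔ sin(2*x) = 1/4, i.e. 2*x = arcsin(1/4) + 2nπ or 2*x = π − arcsin(1/4) + 2nπ; keep the solutions lying in [0, 2π].
  ⇒ x = asin(1/4)/2 ≈ 0.1263, -asin(1/4)/2 + pi/2 ≈ 1.4445, asin(1/4)/2 + pi ≈ 3.2679, -asin(1/4)/2 + 3*pi/2 ≈ 4.5860

f''(x) = -8*cos(2*x)
Second-derivative test at each critical point:
  f''(0.1263) = -7.7460 < 0 → local maximum
  f''(1.4445) = 7.7460 > 0 → local minimum
  f''(3.2679) = -7.7460 < 0 → local maximum
  f''(4.5860) = 7.7460 > 0 → local minimum

Critical points: x = asin(1/4)/2 ≈ 0.1263 (local maximum); x = -asin(1/4)/2 + pi/2 ≈ 1.4445 (local minimum); x = asin(1/4)/2 + pi ≈ 3.2679 (local maximum); x = -asin(1/4)/2 + 3*pi/2 ≈ 4.5860 (local minimum)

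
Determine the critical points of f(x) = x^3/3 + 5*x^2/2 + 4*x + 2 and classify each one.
f'(x) = x^2 + 5*x + 4

Solve f'(x) = 0:
  Factor: x^2 + 5*x + 4 = (x + 1)*(x + 4) = 0.
  ⇒ x = -4, -1

f''(x) = 2*x + 5
Second-derivative test at each critical point:
  f''(-4) = -3 < 0 → local maximum
  f''(-1) = 3 > 0 → local minimum

Critical points: x = -4 (local maximum); x = -1 (local minimum)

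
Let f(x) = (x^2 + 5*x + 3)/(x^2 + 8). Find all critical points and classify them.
f'(x) = 5*(-x^2 + 2*x + 8)/(x^4 + 16*x^2 + 64)

Solve f'(x) = 0:
  f'(x) = -5*(x - 4)*(x + 2)/(x^2 + 8)^2; the denominator is positive wherever f is defined, so f'(x) = 0 ⇔ -5*x^2 + 10*x + 40 = 0.
  Factor: -5*x^2 + 10*x + 40 = -5*(x - 4)*(x + 2) = 0.
  ⇒ x = -2, 4

f''(x) = 10*(x^3 - 3*x^2 - 24*x + 8)/(x^6 + 24*x^4 + 192*x^2 + 512)
Second-derivative test at each critical point:
  f''(-2) = 5/24 > 0 → local minimum
  f''(4) = -5/96 < 0 → local maximum

Critical points: x = -2 (local minimum); x = 4 (local maximum)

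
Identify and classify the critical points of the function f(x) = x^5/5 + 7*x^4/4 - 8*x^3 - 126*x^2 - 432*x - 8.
f'(x) = x^4 + 7*x^3 - 24*x^2 - 252*x - 432

Solve f'(x) = 0:
  Factor: x^4 + 7*x^3 - 24*x^2 - 252*x - 432 = (x - 6)*(x + 3)*(x + 4)*(x + 6) = 0.
  ⇒ x = -6, -4, -3, 6

f''(x) = 4*x^3 + 21*x^2 - 48*x - 252
Second-derivative test at each critical point:
  f''(-6) = -72 < 0 → local maximum
  f''(-4) = 20 > 0 → local minimum
  f''(-3) = -27 < 0 → local maximum
  f''(6) = 1080 > 0 → local minimum

Critical points: x = -6 (local maximum); x = -4 (local minimum); x = -3 (local maximum); x = 6 (local minimum)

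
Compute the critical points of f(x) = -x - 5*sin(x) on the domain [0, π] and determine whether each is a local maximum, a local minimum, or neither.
f'(x) = -5*cos(x) - 1

Solve f'(x) = 0 on [0, π]:
  f'(x) = 0 ⇔ cos(x) = -1/5, i.e. x = ±arccos(-1/5) + 2nπ; keep the solutions lying in [0, π].
  ⇒ x = acos(-1/5) ≈ 1.7722

f''(x) = 5*sin(x)
Second-derivative test at each critical point:
  f''(1.7722) = 4.8990 > 0 → local minimum

Critical points: x = acos(-1/5) ≈ 1.7722 (local minimum)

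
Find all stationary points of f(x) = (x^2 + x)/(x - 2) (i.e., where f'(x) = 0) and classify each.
f'(x) = (x^2 - 4*x - 2)/(x^2 - 4*x + 4)

Solve f'(x) = 0:
  f'(x) = (x^2 - 4*x - 2)/(x - 2)^2; the denominator is positive wherever f is defined, so f'(x) = 0 ⇔ x^2 - 4*x - 2 = 0.
  x^2 - 4*x - 2 = 0 has no rational roots; quadratic formula: x = (4 ± √24)/2.
  ⇒ x = 2 - sqrt(6) ≈ -0.4495, 2 + sqrt(6) ≈ 4.4495

f''(x) = 12/(x^3 - 6*x^2 + 12*x - 8)
Second-derivative test at each critical point:
  f''(-0.4495) = -0.8165 < 0 → local maximum
  f''(4.4495) = 0.8165 > 0 → local minimum

Critical points: x = 2 - sqrt(6) ≈ -0.4495 (local maximum); x = 2 + sqrt(6) ≈ 4.4495 (local minimum)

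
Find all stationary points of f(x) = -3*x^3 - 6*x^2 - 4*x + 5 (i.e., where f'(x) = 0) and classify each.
f'(x) = -9*x^2 - 12*x - 4

Solve f'(x) = 0:
  Factor: -9*x^2 - 12*x - 4 = -(3*x + 2)^2 = 0.
  ⇒ x = -2/3

f''(x) = -18*x - 12
Second-derivative test at each critical point:
  f''(-2/3) = 0, so the second-derivative test is inconclusive; use the first-derivative test: f'(-11/12) = -0.5625, f'(-5/12) = -0.5625 — f' is negative on both sides (no sign change) → neither a local maximum nor a local minimum

Critical points: x = -2/3 (neither)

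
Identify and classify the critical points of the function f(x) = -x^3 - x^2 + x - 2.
f'(x) = -3*x^2 - 2*x + 1

Solve f'(x) = 0:
  Factor: -3*x^2 - 2*x + 1 = -(x + 1)*(3*x - 1) = 0.
  ⇒ x = -1, 1/3

f''(x) = -6*x - 2
Second-derivative test at each critical point:
  f''(-1) = 4 > 0 → local minimum
  f''(1/3) = -4 < 0 → local maximum

Critical points: x = -1 (local minimum); x = 1/3 (local maximum)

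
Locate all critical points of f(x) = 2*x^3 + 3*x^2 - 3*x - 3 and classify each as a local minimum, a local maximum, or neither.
f'(x) = 6*x^2 + 6*x - 3

Solve f'(x) = 0:
  Factor: 6*x^2 + 6*x - 3 = 3*(2*x^2 + 2*x - 1); 2*x^2 + 2*x - 1 = 0 has no rational roots; quadratic formula: x = (-2 ± √12)/4.
  ⇒ x = -sqrt(3)/2 - 1/2 ≈ -1.3660, -1/2 + sqrt(3)/2 ≈ 0.3660

f''(x) = 12*x + 6
Second-derivative test at each critical point:
  f''(-1.3660) = -10.3923 < 0 → local maximum
  f''(0.3660) = 10.3923 > 0 → local minimum

Critical points: x = -sqrt(3)/2 - 1/2 ≈ -1.3660 (local maximum); x = -1/2 + sqrt(3)/2 ≈ 0.3660 (local minimum)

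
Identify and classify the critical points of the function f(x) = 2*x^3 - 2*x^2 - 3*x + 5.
f'(x) = 6*x^2 - 4*x - 3

Solve f'(x) = 0:
  6*x^2 - 4*x - 3 = 0 has no rational roots; quadratic formula: x = (4 ± √88)/12.
  ⇒ x = 1/3 - sqrt(22)/6 ≈ -0.4484, 1/3 + sqrt(22)/6 ≈ 1.1151

f''(x) = 12*x - 4
Second-derivative test at each critical point:
  f''(-0.4484) = -9.3808 < 0 → local maximum
  f''(1.1151) = 9.3808 > 0 → local minimum

Critical points: x = 1/3 - sqrt(22)/6 ≈ -0.4484 (local maximum); x = 1/3 + sqrt(22)/6 ≈ 1.1151 (local minimum)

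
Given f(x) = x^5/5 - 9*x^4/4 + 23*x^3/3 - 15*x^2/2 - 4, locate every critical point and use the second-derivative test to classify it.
f'(x) = x*(x^3 - 9*x^2 + 23*x - 15)

Solve f'(x) = 0:
  Factor: x^4 - 9*x^3 + 23*x^2 - 15*x = x*(x - 5)*(x - 3)*(x - 1) = 0.
  ⇒ x = 0, 1, 3, 5

f''(x) = 4*x^3 - 27*x^2 + 46*x - 15
Second-derivative test at each critical point:
  f''(0) = -15 < 0 → local maximum
  f''(1) = 8 > 0 → local minimum
  f''(3) = -12 < 0 → local maximum
  f''(5) = 40 > 0 → local minimum

Critical points: x = 0 (local maximum); x = 1 (local minimum); x = 3 (local maximum); x = 5 (local minimum)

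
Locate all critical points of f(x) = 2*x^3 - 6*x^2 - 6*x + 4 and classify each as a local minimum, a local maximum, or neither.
f'(x) = 6*x^2 - 12*x - 6

Solve f'(x) = 0:
  Factor: 6*x^2 - 12*x - 6 = 6*(x^2 - 2*x - 1); x^2 - 2*x - 1 = 0 has no rational roots; quadratic formula: x = (2 ± √8)/2.
  ⇒ x = 1 - sqrt(2) ≈ -0.4142, 1 + sqrt(2) ≈ 2.4142

f''(x) = 12*x - 12
Second-derivative test at each critical point:
  f''(-0.4142) = -16.9706 < 0 → local maximum
  f''(2.4142) = 16.9706 > 0 → local minimum

Critical points: x = 1 - sqrt(2) ≈ -0.4142 (local maximum); x = 1 + sqrt(2) ≈ 2.4142 (local minimum)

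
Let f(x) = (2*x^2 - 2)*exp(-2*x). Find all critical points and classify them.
f'(x) = 4*(-x^2 + x + 1)*exp(-2*x)

Solve f'(x) = 0:
  f'(x) = (-4*x^2 + 4*x + 4)·exp(-2*x) and exp(-2*x) > 0 for every x, so f'(x) = 0 ⇔ -4*x^2 + 4*x + 4 = 0.
  Factor: -4*x^2 + 4*x + 4 = -4*(x^2 - x - 1); x^2 - x - 1 = 0 has no rational roots; quadratic formula: x = (1 ± √5)/2.
  ⇒ x = 1/2 - sqrt(5)/2 ≈ -0.6180, 1/2 + sqrt(5)/2 ≈ 1.6180

f''(x) = 4*(2*x^2 - 4*x - 1)*exp(-2*x)
Second-derivative test at each critical point:
  f''(-0.6180) = 30.7867 > 0 → local minimum
  f''(1.6180) = -0.3517 < 0 → local maximum

Critical points: x = 1/2 - sqrt(5)/2 ≈ -0.6180 (local minimum); x = 1/2 + sqrt(5)/2 ≈ 1.6180 (local maximum)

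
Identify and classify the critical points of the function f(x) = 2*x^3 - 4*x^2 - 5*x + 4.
f'(x) = 6*x^2 - 8*x - 5

Solve f'(x) = 0:
  6*x^2 - 8*x - 5 = 0 has no rational roots; quadratic formula: x = (8 ± √184)/12.
  ⇒ x = 2/3 - sqrt(46)/6 ≈ -0.4637, 2/3 + sqrt(46)/6 ≈ 1.7971

f''(x) = 12*x - 8
Second-derivative test at each critical point:
  f''(-0.4637) = -13.5647 < 0 → local maximum
  f''(1.7971) = 13.5647 > 0 → local minimum

Critical points: x = 2/3 - sqrt(46)/6 ≈ -0.4637 (local maximum); x = 2/3 + sqrt(46)/6 ≈ 1.7971 (local minimum)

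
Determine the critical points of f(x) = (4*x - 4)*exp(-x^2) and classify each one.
f'(x) = 4*(-2*x*(x - 1) + 1)*exp(-x^2)

Solve f'(x) = 0:
  f'(x) = (-8*x^2 + 8*x + 4)·exp(-x^2) and exp(-x^2) > 0 for every x, so f'(x) = 0 ⇔ -8*x^2 + 8*x + 4 = 0.
  Factor: -8*x^2 + 8*x + 4 = -4*(2*x^2 - 2*x - 1); 2*x^2 - 2*x - 1 = 0 has no rational roots; quadratic formula: x = (2 ± √12)/4.
  ⇒ x = 1/2 - sqrt(3)/2 ≈ -0.3660, 1/2 + sqrt(3)/2 ≈ 1.3660

f''(x) = 8*(2*x^2*(x - 1) - 3*x + 1)*exp(-x^2)
Second-derivative test at each critical point:
  f''(-0.3660) = 12.1190 > 0 → local minimum
  f''(1.3660) = -2.1441 < 0 → local maximum

Critical points: x = 1/2 - sqrt(3)/2 ≈ -0.3660 (local minimum); x = 1/2 + sqrt(3)/2 ≈ 1.3660 (local maximum)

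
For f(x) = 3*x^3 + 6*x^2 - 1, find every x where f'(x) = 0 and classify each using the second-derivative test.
f'(x) = 3*x*(3*x + 4)

Solve f'(x) = 0:
  Factor: 9*x^2 + 12*x = 3*x*(3*x + 4) = 0.
  ⇒ x = -4/3, 0

f''(x) = 18*x + 12
Second-derivative test at each critical point:
  f''(-4/3) = -12 < 0 → local maximum
  f''(0) = 12 > 0 → local minimum

Critical points: x = -4/3 (local maximum); x = 0 (local minimum)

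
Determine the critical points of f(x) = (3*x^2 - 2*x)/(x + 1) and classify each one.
f'(x) = (3*x^2 + 6*x - 2)/(x^2 + 2*x + 1)

Solve f'(x) = 0:
  f'(x) = (3*x^2 + 6*x - 2)/(x + 1)^2; the denominator is positive wherever f is defined, so f'(x) = 0 ⇔ 3*x^2 + 6*x - 2 = 0.
  3*x^2 + 6*x - 2 = 0 has no rational roots; quadratic formula: x = (-6 ± √60)/6.
  ⇒ x = -sqrt(15)/3 - 1 ≈ -2.2910, -1 + sqrt(15)/3 ≈ 0.2910

f''(x) = 10/(x^3 + 3*x^2 + 3*x + 1)
Second-derivative test at each critical point:
  f''(-2.2910) = -4.6476 < 0 → local maximum
  f''(0.2910) = 4.6476 > 0 → local minimum

Critical points: x = -sqrt(15)/3 - 1 ≈ -2.2910 (local maximum); x = -1 + sqrt(15)/3 ≈ 0.2910 (local minimum)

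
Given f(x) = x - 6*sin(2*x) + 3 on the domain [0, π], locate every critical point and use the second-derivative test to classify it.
f'(x) = 1 - 12*cos(2*x)

Solve f'(x) = 0 on [0, π]:
  f'(x) = 0 ⇔ cos(2*x) = 1/12, i.e. 2*x = ±arccos(1/12) + 2nπ; keep the solutions lying in [0, π].
  ⇒ x = acos(1/12)/2 ≈ 0.7437, pi - acos(1/12)/2 ≈ 2.3979

f''(x) = 24*sin(2*x)
Second-derivative test at each critical point:
  f''(0.7437) = 23.9165 > 0 → local minimum
  f''(2.3979) = -23.9165 < 0 → local maximum

Critical points: x = acos(1/12)/2 ≈ 0.7437 (local minimum); x = pi - acos(1/12)/2 ≈ 2.3979 (local maximum)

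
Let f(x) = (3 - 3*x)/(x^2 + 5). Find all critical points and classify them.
f'(x) = 3*(-x^2 + 2*x*(x - 1) - 5)/(x^2 + 5)^2

Solve f'(x) = 0:
  f'(x) = 3*(x^2 - 2*x - 5)/(x^2 + 5)^2; the denominator is positive wherever f is defined, so f'(x) = 0 ⇔ 3*x^2 - 6*x - 15 = 0.
  Factor: 3*x^2 - 6*x - 15 = 3*(x^2 - 2*x - 5); x^2 - 2*x - 5 = 0 has no rational roots; quadratic formula: x = (2 ± √24)/2.
  ⇒ x = 1 - sqrt(6) ≈ -1.4495, 1 + sqrt(6) ≈ 3.4495

f''(x) = 6*(4*x^2*(1 - x) + (3*x - 1)*(x^2 + 5))/(x^2 + 5)^3
Second-derivative test at each critical point:
  f''(-1.4495) = -0.2915 < 0 → local maximum
  f''(3.4495) = 0.0515 > 0 → local minimum

Critical points: x = 1 - sqrt(6) ≈ -1.4495 (local maximum); x = 1 + sqrt(6) ≈ 3.4495 (local minimum)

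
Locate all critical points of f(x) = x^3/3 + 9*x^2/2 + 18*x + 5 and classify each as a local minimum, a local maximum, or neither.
f'(x) = x^2 + 9*x + 18

Solve f'(x) = 0:
  Factor: x^2 + 9*x + 18 = (x + 3)*(x + 6) = 0.
  ⇒ x = -6, -3

f''(x) = 2*x + 9
Second-derivative test at each critical point:
  f''(-6) = -3 < 0 → local maximum
  f''(-3) = 3 > 0 → local minimum

Critical points: x = -6 (local maximum); x = -3 (local minimum)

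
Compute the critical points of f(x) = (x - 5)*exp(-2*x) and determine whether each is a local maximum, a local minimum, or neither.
f'(x) = (11 - 2*x)*exp(-2*x)

Solve f'(x) = 0:
  f'(x) = (11 - 2*x)·exp(-2*x) and exp(-2*x) > 0 for every x, so f'(x) = 0 ⇔ 11 - 2*x = 0.
  11 - 2*x = 0.
  ⇒ x = 11/2

f''(x) = 4*(x - 6)*exp(-2*x)
Second-derivative test at each critical point:
  f''(11/2) = -3.340e-05 < 0 → local maximum

Critical points: x = 11/2 (local maximum)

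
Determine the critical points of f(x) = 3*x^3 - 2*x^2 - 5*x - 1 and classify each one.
f'(x) = 9*x^2 - 4*x - 5

Solve f'(x) = 0:
  Factor: 9*x^2 - 4*x - 5 = (x - 1)*(9*x + 5) = 0.
  ⇒ x = -5/9, 1

f''(x) = 18*x - 4
Second-derivative test at each critical point:
  f''(-5/9) = -14 < 0 → local maximum
  f''(1) = 14 > 0 → local minimum

Critical points: x = -5/9 (local maximum); x = 1 (local minimum)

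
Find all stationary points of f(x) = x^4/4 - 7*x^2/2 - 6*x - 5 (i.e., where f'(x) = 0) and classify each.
f'(x) = x^3 - 7*x - 6

Solve f'(x) = 0:
  Factor: x^3 - 7*x - 6 = (x - 3)*(x + 1)*(x + 2) = 0.
  ⇒ x = -2, -1, 3

f''(x) = 3*x^2 - 7
Second-derivative test at each critical point:
  f''(-2) = 5 > 0 → local minimum
  f''(-1) = -4 < 0 → local maximum
  f''(3) = 20 > 0 → local minimum

Critical points: x = -2 (local minimum); x = -1 (local maximum); x = 3 (local minimum)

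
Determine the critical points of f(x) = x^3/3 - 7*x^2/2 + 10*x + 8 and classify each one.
f'(x) = x^2 - 7*x + 10

Solve f'(x) = 0:
  Factor: x^2 - 7*x + 10 = (x - 5)*(x - 2) = 0.
  ⇒ x = 2, 5

f''(x) = 2*x - 7
Second-derivative test at each critical point:
  f''(2) = -3 < 0 → local maximum
  f''(5) = 3 > 0 → local minimum

Critical points: x = 2 (local maximum); x = 5 (local minimum)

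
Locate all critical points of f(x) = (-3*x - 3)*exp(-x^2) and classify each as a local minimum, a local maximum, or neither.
f'(x) = 3*(2*x*(x + 1) - 1)*exp(-x^2)

Solve f'(x) = 0:
  f'(x) = (6*x^2 + 6*x - 3)·exp(-x^2) and exp(-x^2) > 0 for every x, so f'(x) = 0 ⇔ 6*x^2 + 6*x - 3 = 0.
  Factor: 6*x^2 + 6*x - 3 = 3*(2*x^2 + 2*x - 1); 2*x^2 + 2*x - 1 = 0 has no rational roots; quadratic formula: x = (-2 ± √12)/4.
  ⇒ x = -sqrt(3)/2 - 1/2 ≈ -1.3660, -1/2 + sqrt(3)/2 ≈ 0.3660

f''(x) = 6*(-2*x^2*(x + 1) + 3*x + 1)*exp(-x^2)
Second-derivative test at each critical point:
  f''(-1.3660) = -1.6081 < 0 → local maximum
  f''(0.3660) = 9.0892 > 0 → local minimum

Critical points: x = -sqrt(3)/2 - 1/2 ≈ -1.3660 (local maximum); x = -1/2 + sqrt(3)/2 ≈ 0.3660 (local minimum)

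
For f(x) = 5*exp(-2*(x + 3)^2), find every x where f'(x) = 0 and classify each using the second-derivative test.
f'(x) = 20*(-x - 3)*exp(-2*(x + 3)^2)

Solve f'(x) = 0:
  f'(x) = (-20*x - 60)·exp(-2*(x + 3)^2) and exp(-2*(x + 3)^2) > 0 for every x, so f'(x) = 0 ⇔ -20*x - 60 = 0.
  Factor: -20*x - 60 = -20*(x + 3) = 0.
  ⇒ x = -3

f''(x) = 20*(4*(x + 3)^2 - 1)*exp(-2*(x + 3)^2)
Second-derivative test at each critical point:
  f''(-3) = -20 < 0 → local maximum

Critical points: x = -3 (local maximum)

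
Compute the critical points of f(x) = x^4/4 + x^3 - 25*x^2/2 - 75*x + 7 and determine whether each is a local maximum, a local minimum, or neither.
f'(x) = x^3 + 3*x^2 - 25*x - 75

Solve f'(x) = 0:
  Factor: x^3 + 3*x^2 - 25*x - 75 = (x - 5)*(x + 3)*(x + 5) = 0.
  ⇒ x = -5, -3, 5

f''(x) = 3*x^2 + 6*x - 25
Second-derivative test at each critical point:
  f''(-5) = 20 > 0 → local minimum
  f''(-3) = -16 < 0 → local maximum
  f''(5) = 80 > 0 → local minimum

Critical points: x = -5 (local minimum); x = -3 (local maximum); x = 5 (local minimum)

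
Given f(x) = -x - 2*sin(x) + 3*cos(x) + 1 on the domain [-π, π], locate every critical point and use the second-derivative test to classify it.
f'(x) = -3*sin(x) - 2*cos(x) - 1

Solve f'(x) = 0 on [-π, π]:
  f'(x) = 0 ⇔ -3*sin(x) - 2*cos(x) = 1. Write the left side as R·cos(x + φ) with R = √((-2)² + 3²) = sqrt(13), cos φ = -2*sqrt(13)/13, sin φ = 3*sqrt(13)/13; then cos(x + φ) = sqrt(13)/13. Solve for x and keep the solutions lying in [-π, π].
  ⇒ x = atan((-4*sqrt(3) - 3)/(-2 + 6*sqrt(3))) ≈ -0.8690, atan((-3 + 4*sqrt(3))/(-6*sqrt(3) - 2)) + pi ≈ 2.8346

f''(x) = 2*sin(x) - 3*cos(x)
Second-derivative test at each critical point:
  f''(-0.8690) = -3.4641 < 0 → local maximum
  f''(2.8346) = 3.4641 > 0 → local minimum

Critical points: x = atan((-4*sqrt(3) - 3)/(-2 + 6*sqrt(3))) ≈ -0.8690 (local maximum); x = atan((-3 + 4*sqrt(3))/(-6*sqrt(3) - 2)) + pi ≈ 2.8346 (local minimum)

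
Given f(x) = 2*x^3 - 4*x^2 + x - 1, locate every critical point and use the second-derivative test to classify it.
f'(x) = 6*x^2 - 8*x + 1

Solve f'(x) = 0:
  6*x^2 - 8*x + 1 = 0 has no rational roots; quadratic formula: x = (8 ± √40)/12.
  ⇒ x = 2/3 - sqrt(10)/6 ≈ 0.1396, sqrt(10)/6 + 2/3 ≈ 1.1937

f''(x) = 12*x - 8
Second-derivative test at each critical point:
  f''(0.1396) = -6.3246 < 0 → local maximum
  f''(1.1937) = 6.3246 > 0 → local minimum

Critical points: x = 2/3 - sqrt(10)/6 ≈ 0.1396 (local maximum); x = sqrt(10)/6 + 2/3 ≈ 1.1937 (local minimum)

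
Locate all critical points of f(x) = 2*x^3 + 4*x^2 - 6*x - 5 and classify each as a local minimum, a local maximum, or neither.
f'(x) = 6*x^2 + 8*x - 6

Solve f'(x) = 0:
  Factor: 6*x^2 + 8*x - 6 = 2*(3*x^2 + 4*x - 3); 3*x^2 + 4*x - 3 = 0 has no rational roots; quadratic formula: x = (-4 ± √52)/6.
  ⇒ x = -sqrt(13)/3 - 2/3 ≈ -1.8685, -2/3 + sqrt(13)/3 ≈ 0.5352

f''(x) = 12*x + 8
Second-derivative test at each critical point:
  f''(-1.8685) = -14.4222 < 0 → local maximum
  f''(0.5352) = 14.4222 > 0 → local minimum

Critical points: x = -sqrt(13)/3 - 2/3 ≈ -1.8685 (local maximum); x = -2/3 + sqrt(13)/3 ≈ 0.5352 (local minimum)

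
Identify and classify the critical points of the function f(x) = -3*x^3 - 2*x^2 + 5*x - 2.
f'(x) = -9*x^2 - 4*x + 5

Solve f'(x) = 0:
  Factor: -9*x^2 - 4*x + 5 = -(x + 1)*(9*x - 5) = 0.
  ⇒ x = -1, 5/9

f''(x) = -18*x - 4
Second-derivative test at each critical point:
  f''(-1) = 14 > 0 → local minimum
  f''(5/9) = -14 < 0 → local maximum

Critical points: x = -1 (local minimum); x = 5/9 (local maximum)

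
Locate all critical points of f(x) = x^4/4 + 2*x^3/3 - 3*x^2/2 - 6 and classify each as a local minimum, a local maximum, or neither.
f'(x) = x*(x^2 + 2*x - 3)

Solve f'(x) = 0:
  Factor: x^3 + 2*x^2 - 3*x = x*(x - 1)*(x + 3) = 0.
  ⇒ x = -3, 0, 1

f''(x) = 3*x^2 + 4*x - 3
Second-derivative test at each critical point:
  f''(-3) = 12 > 0 → local minimum
  f''(0) = -3 < 0 → local maximum
  f''(1) = 4 > 0 → local minimum

Critical points: x = -3 (local minimum); x = 0 (local maximum); x = 1 (local minimum)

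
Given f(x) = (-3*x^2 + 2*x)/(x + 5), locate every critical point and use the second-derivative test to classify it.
f'(x) = (-3*x^2 - 30*x + 10)/(x^2 + 10*x + 25)

Solve f'(x) = 0:
  f'(x) = -(3*x^2 + 30*x - 10)/(x + 5)^2; the denominator is positive wherever f is defined, so f'(x) = 0 ⇔ -3*x^2 - 30*x + 10 = 0.
  3*x^2 + 30*x - 10 = 0 has no rational roots; quadratic formula: x = (-30 ± √1020)/6.
  ⇒ x = -sqrt(255)/3 - 5 ≈ -10.3229, -5 + sqrt(255)/3 ≈ 0.3229

f''(x) = -170/(x^3 + 15*x^2 + 75*x + 125)
Second-derivative test at each critical point:
  f''(-10.3229) = 1.1272 > 0 → local minimum
  f''(0.3229) = -1.1272 < 0 → local maximum

Critical points: x = -sqrt(255)/3 - 5 ≈ -10.3229 (local minimum); x = -5 + sqrt(255)/3 ≈ 0.3229 (local maximum)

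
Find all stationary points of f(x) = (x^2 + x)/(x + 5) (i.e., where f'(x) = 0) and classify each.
f'(x) = (x^2 + 10*x + 5)/(x^2 + 10*x + 25)

Solve f'(x) = 0:
  f'(x) = (x^2 + 10*x + 5)/(x + 5)^2; the denominator is positive wherever f is defined, so f'(x) = 0 ⇔ x^2 + 10*x + 5 = 0.
  x^2 + 10*x + 5 = 0 has no rational roots; quadratic formula: x = (-10 ± √80)/2.
  ⇒ x = -5 - 2*sqrt(5) ≈ -9.4721, -5 + 2*sqrt(5) ≈ -0.5279

f''(x) = 40/(x^3 + 15*x^2 + 75*x + 125)
Second-derivative test at each critical point:
  f''(-9.4721) = -0.4472 < 0 → local maximum
  f''(-0.5279) = 0.4472 > 0 → local minimum

Critical points: x = -5 - 2*sqrt(5) ≈ -9.4721 (local maximum); x = -5 + 2*sqrt(5) ≈ -0.5279 (local minimum)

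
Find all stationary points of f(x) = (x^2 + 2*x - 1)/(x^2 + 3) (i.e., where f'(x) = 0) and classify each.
f'(x) = 2*(-x^2 + 4*x + 3)/(x^4 + 6*x^2 + 9)

Solve f'(x) = 0:
  f'(x) = -2*(x^2 - 4*x - 3)/(x^2 + 3)^2; the denominator is positive wherever f is defined, so f'(x) = 0 ⇔ -2*x^2 + 8*x + 6 = 0.
  Factor: -2*x^2 + 8*x + 6 = -2*(x^2 - 4*x - 3); x^2 - 4*x - 3 = 0 has no rational roots; quadratic formula: x = (4 ± √28)/2.
  ⇒ x = 2 - sqrt(7) ≈ -0.6458, 2 + sqrt(7) ≈ 4.6458

f''(x) = 4*(x^3 - 6*x^2 - 9*x + 6)/(x^6 + 9*x^4 + 27*x^2 + 27)
Second-derivative test at each critical point:
  f''(-0.6458) = 0.9064 > 0 → local minimum
  f''(4.6458) = -0.0175 < 0 → local maximum

Critical points: x = 2 - sqrt(7) ≈ -0.6458 (local minimum); x = 2 + sqrt(7) ≈ 4.6458 (local maximum)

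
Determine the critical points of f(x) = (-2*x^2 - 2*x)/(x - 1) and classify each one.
f'(x) = 2*(-x^2 + 2*x + 1)/(x^2 - 2*x + 1)

Solve f'(x) = 0:
  f'(x) = -2*(x^2 - 2*x - 1)/(x - 1)^2; the denominator is positive wherever f is defined, so f'(x) = 0 ⇔ -2*x^2 + 4*x + 2 = 0.
  Factor: -2*x^2 + 4*x + 2 = -2*(x^2 - 2*x - 1); x^2 - 2*x - 1 = 0 has no rational roots; quadratic formula: x = (2 ± √8)/2.
  ⇒ x = 1 - sqrt(2) ≈ -0.4142, 1 + sqrt(2) ≈ 2.4142

f''(x) = -8/(x^3 - 3*x^2 + 3*x - 1)
Second-derivative test at each critical point:
  f''(-0.4142) = 2.8284 > 0 → local minimum
  f''(2.4142) = -2.8284 < 0 → local maximum

Critical points: x = 1 - sqrt(2) ≈ -0.4142 (local minimum); x = 1 + sqrt(2) ≈ 2.4142 (local maximum)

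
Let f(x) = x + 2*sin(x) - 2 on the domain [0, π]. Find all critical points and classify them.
f'(x) = 2*cos(x) + 1

Solve f'(x) = 0 on [0, π]:
  f'(x) = 0 ⇔ cos(x) = -1/2, i.e. x = ±arccos(-1/2) + 2nπ; keep the solutions lying in [0, π].
  ⇒ x = 2*pi/3 ≈ 2.0944

f''(x) = -2*sin(x)
Second-derivative test at each critical point:
  f''(2.0944) = -1.7321 < 0 → local maximum

Critical points: x = 2*pi/3 ≈ 2.0944 (local maximum)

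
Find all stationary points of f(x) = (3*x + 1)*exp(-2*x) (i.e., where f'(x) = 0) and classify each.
f'(x) = (1 - 6*x)*exp(-2*x)

Solve f'(x) = 0:
  f'(x) = (1 - 6*x)·exp(-2*x) and exp(-2*x) > 0 for every x, so f'(x) = 0 ⇔ 1 - 6*x = 0.
  1 - 6*x = 0.
  ⇒ x = 1/6

f''(x) = 4*(3*x - 2)*exp(-2*x)
Second-derivative test at each critical point:
  f''(1/6) = -4.2992 < 0 → local maximum

Critical points: x = 1/6 (local maximum)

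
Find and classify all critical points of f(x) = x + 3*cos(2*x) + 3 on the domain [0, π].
f'(x) = 1 - 6*sin(2*x)

Solve f'(x) = 0 on [0, π]:
  f'(x) = 0 ⇔ sin(2*x) = 1/6, i.e. 2*x = arcsin(1/6) + 2nπ or 2*x = π − arcsin(1/6) + 2nπ; keep the solutions lying in [0, π].
  ⇒ x = asin(1/6)/2 ≈ 0.0837, -asin(1/6)/2 + pi/2 ≈ 1.4871

f''(x) = -12*cos(2*x)
Second-derivative test at each critical point:
  f''(0.0837) = -11.8322 < 0 → local maximum
  f''(1.4871) = 11.8322 > 0 → local minimum

Critical points: x = asin(1/6)/2 ≈ 0.0837 (local maximum); x = -asin(1/6)/2 + pi/2 ≈ 1.4871 (local minimum)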